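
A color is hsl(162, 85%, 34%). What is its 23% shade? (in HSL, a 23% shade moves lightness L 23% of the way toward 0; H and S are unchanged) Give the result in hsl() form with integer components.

hsl(162, 85%, 26%)

L moves 23% from 34 toward 0: 34 − 7.82 = 26.18 → 26.
H and S are unchanged.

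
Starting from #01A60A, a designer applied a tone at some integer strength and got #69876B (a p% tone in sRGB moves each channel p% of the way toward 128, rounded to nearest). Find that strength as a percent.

#01A60A is rgb(1, 166, 10); #69876B is rgb(105, 135, 107).
On the R channel (widest range): 105 ≈ 1 + (p/100)(128 − 1), so p ≈ 100×(105 − 1)/(128 − 1) = 10400/127 = 81.89.
p = 82 reproduces all three channels after rounding.

82%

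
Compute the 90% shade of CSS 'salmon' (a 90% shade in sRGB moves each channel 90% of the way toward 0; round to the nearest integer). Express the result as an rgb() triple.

rgb(25, 13, 11)

CSS salmon is rgb(250, 128, 114).
Lerp each channel 90% toward 0:
  R: 250 + 0.9×(0−250) = 250 − 225 = 25 → 25
  G: 128 + 0.9×(0−128) = 128 − 115.2 = 12.8 → 13
  B: 114 + 0.9×(0−114) = 114 − 102.6 = 11.4 → 11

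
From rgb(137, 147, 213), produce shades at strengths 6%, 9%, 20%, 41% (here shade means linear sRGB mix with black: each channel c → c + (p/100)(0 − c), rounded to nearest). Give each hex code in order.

6%: (137 − 8.22 = 128.78→129, 147 − 8.82 = 138.18→138, 213 − 12.78 = 200.22→200) → #818ac8
9%: (137 − 12.33 = 124.67→125, 147 − 13.23 = 133.77→134, 213 − 19.17 = 193.83→194) → #7d86c2
20%: (137 − 27.4 = 109.6→110, 147 − 29.4 = 117.6→118, 213 − 42.6 = 170.4→170) → #6e76aa
41%: (137 − 56.17 = 80.83→81, 147 − 60.27 = 86.73→87, 213 − 87.33 = 125.67→126) → #51577e

#818ac8, #7d86c2, #6e76aa, #51577e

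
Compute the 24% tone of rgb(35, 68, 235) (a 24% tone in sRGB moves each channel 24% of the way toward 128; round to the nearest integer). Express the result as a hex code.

#3952D1

Lerp each channel 24% toward 128:
  R: 35 + 22.32 = 57.32 → 57
  G: 68 + 14.4 = 82.4 → 82
  B: 235 − 25.68 = 209.32 → 209
rgb(57, 82, 209) = #3952D1.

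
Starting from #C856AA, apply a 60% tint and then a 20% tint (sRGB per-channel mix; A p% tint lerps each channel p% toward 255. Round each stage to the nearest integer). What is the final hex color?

#EDC9E4

#C856AA is rgb(200, 86, 170).
Per channel, c → c + 0.6(255 − c):
  R: 200 + 0.6×(255−200) = 200 + 33 = 233 → 233
  G: 86 + 0.6×(255−86) = 86 + 101.4 = 187.4 → 187
  B: 170 + 51 = 221 → 221
After the tint: rgb(233, 187, 221) = #E9BBDD.
Lerp each channel 20% toward 255:
  R: 233 + 0.2×(255−233) = 233 + 4.4 = 237.4 → 237
  G: 187 + 0.2×(255−187) = 187 + 13.6 = 200.6 → 201
  B: 221 + 6.8 = 227.8 → 228
rgb(237, 201, 228) = #EDC9E4.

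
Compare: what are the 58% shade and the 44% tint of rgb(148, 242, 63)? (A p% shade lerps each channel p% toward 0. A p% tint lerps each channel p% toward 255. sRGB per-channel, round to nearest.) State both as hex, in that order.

58% shade:
  R: 148 + 0.58×(0−148) = 148 − 85.84 = 62.16 → 62
  G: 242 + 0.58×(0−242) = 242 − 140.36 = 101.64 → 102
  B: 63 + 0.58×(0−63) = 63 − 36.54 = 26.46 → 26
  → #3E661A
44% tint:
  R: 148 + 47.08 = 195.08 → 195
  G: 242 + 5.72 = 247.72 → 248
  B: 63 + 84.48 = 147.48 → 147
  → #C3F893

#3E661A, #C3F893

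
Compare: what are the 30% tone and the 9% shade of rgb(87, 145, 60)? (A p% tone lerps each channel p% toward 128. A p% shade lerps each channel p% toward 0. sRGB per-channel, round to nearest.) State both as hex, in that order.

30% tone:
  R: 87 + 0.3×(128−87) = 87 + 12.3 = 99.3 → 99
  G: 145 − 5.1 = 139.9 → 140
  B: 60 + 20.4 = 80.4 → 80
  → #638c50
9% shade:
  R: 87 + 0.09×(0−87) = 87 − 7.83 = 79.17 → 79
  G: 145 + 0.09×(0−145) = 145 − 13.05 = 131.95 → 132
  B: 60 + 0.09×(0−60) = 60 − 5.4 = 54.6 → 55
  → #4f8437

#638c50, #4f8437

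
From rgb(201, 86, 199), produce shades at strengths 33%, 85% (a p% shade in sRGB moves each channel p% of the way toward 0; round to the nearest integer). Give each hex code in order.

33%: (201 − 66.33 = 134.67→135, 86 − 28.38 = 57.62→58, 199 − 65.67 = 133.33→133) → #873a85
85%: (201 − 170.85 = 30.15→30, 86 − 73.1 = 12.9→13, 199 − 169.15 = 29.85→30) → #1e0d1e

#873a85, #1e0d1e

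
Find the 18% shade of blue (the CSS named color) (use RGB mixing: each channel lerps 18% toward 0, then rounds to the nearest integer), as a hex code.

#0000D1

CSS blue is rgb(0, 0, 255).
Per channel, c → c + 0.18(0 − c):
  R: 0 + 0 = 0 → 0
  G: 0 + 0.18×(0−0) = 0 + 0 = 0 → 0
  B: 255 + 0.18×(0−255) = 255 − 45.9 = 209.1 → 209
rgb(0, 0, 209) = #0000D1.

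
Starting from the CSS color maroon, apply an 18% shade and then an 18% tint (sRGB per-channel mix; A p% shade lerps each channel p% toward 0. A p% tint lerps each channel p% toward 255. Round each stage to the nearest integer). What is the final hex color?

#842e2e

CSS maroon is rgb(128, 0, 0).
An 18% shade moves each channel 18% toward 0:
  R: 128 − 23.04 = 104.96 → 105
  G: 0 + 0.18×(0−0) = 0 + 0 = 0 → 0
  B: 0 + 0.18×(0−0) = 0 + 0 = 0 → 0
After the shade: rgb(105, 0, 0) = #690000.
Lerp each channel 18% toward 255:
  R: 105 + 27 = 132 → 132
  G: 0 + 0.18×(255−0) = 0 + 45.9 = 45.9 → 46
  B: 0 + 0.18×(255−0) = 0 + 45.9 = 45.9 → 46
rgb(132, 46, 46) = #842e2e.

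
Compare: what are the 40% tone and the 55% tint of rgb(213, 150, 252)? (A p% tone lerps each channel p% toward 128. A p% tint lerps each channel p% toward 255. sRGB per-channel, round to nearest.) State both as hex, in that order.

40% tone:
  R: 213 − 34 = 179 → 179
  G: 150 + 0.4×(128−150) = 150 − 8.8 = 141.2 → 141
  B: 252 + 0.4×(128−252) = 252 − 49.6 = 202.4 → 202
  → #B38DCA
55% tint:
  R: 213 + 0.55×(255−213) = 213 + 23.1 = 236.1 → 236
  G: 150 + 57.75 = 207.75 → 208
  B: 252 + 1.65 = 253.65 → 254
  → #ECD0FE

#B38DCA, #ECD0FE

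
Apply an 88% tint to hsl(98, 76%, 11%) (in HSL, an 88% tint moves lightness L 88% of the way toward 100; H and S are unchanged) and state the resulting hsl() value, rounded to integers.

L moves 88% from 11 toward 100: 11 + 78.32 = 89.32 → 89.
H and S are unchanged.

hsl(98, 76%, 89%)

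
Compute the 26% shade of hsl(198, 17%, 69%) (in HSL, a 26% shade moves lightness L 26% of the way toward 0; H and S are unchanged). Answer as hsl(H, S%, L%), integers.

hsl(198, 17%, 51%)

L moves 26% from 69 toward 0: 69 − 17.94 = 51.06 → 51.
H and S are unchanged.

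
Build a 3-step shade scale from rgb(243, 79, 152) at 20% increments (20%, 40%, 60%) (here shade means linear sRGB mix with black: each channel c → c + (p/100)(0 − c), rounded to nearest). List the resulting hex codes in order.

#C23F7A, #922F5B, #61203D

20%: (243 − 48.6 = 194.4→194, 79 − 15.8 = 63.2→63, 152 − 30.4 = 121.6→122) → #C23F7A
40%: (243 − 97.2 = 145.8→146, 79 − 31.6 = 47.4→47, 152 − 60.8 = 91.2→91) → #922F5B
60%: (243 − 145.8 = 97.2→97, 79 − 47.4 = 31.6→32, 152 − 91.2 = 60.8→61) → #61203D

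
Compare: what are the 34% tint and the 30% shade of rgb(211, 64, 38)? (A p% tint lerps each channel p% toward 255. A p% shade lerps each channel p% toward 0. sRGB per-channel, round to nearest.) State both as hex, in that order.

#e28170, #942d1b

34% tint:
  R: 211 + 0.34×(255−211) = 211 + 14.96 = 225.96 → 226
  G: 64 + 0.34×(255−64) = 64 + 64.94 = 128.94 → 129
  B: 38 + 0.34×(255−38) = 38 + 73.78 = 111.78 → 112
  → #e28170
30% shade:
  R: 211 + 0.3×(0−211) = 211 − 63.3 = 147.7 → 148
  G: 64 + 0.3×(0−64) = 64 − 19.2 = 44.8 → 45
  B: 38 + 0.3×(0−38) = 38 − 11.4 = 26.6 → 27
  → #942d1b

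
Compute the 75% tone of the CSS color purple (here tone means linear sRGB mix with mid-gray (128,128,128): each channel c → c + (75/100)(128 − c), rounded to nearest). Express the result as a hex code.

CSS purple is rgb(128, 0, 128).
Per channel, c → c + 0.75(128 − c):
  R: 128 + 0.75×(128−128) = 128 + 0 = 128 → 128
  G: 0 + 0.75×(128−0) = 0 + 96 = 96 → 96
  B: 128 + 0.75×(128−128) = 128 + 0 = 128 → 128
rgb(128, 96, 128) = #806080.

#806080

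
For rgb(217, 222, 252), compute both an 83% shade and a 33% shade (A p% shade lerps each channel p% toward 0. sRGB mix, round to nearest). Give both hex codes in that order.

#25262b, #9195a9

83% shade:
  R: 217 − 180.11 = 36.89 → 37
  G: 222 + 0.83×(0−222) = 222 − 184.26 = 37.74 → 38
  B: 252 + 0.83×(0−252) = 252 − 209.16 = 42.84 → 43
  → #25262b
33% shade:
  R: 217 − 71.61 = 145.39 → 145
  G: 222 − 73.26 = 148.74 → 149
  B: 252 + 0.33×(0−252) = 252 − 83.16 = 168.84 → 169
  → #9195a9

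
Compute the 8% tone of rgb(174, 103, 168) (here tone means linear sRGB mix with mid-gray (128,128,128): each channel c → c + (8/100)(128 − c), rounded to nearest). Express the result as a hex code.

Per channel, c → c + 0.08(128 − c):
  R: 174 + 0.08×(128−174) = 174 − 3.68 = 170.32 → 170
  G: 103 + 2 = 105 → 105
  B: 168 + 0.08×(128−168) = 168 − 3.2 = 164.8 → 165
rgb(170, 105, 165) = #AA69A5.

#AA69A5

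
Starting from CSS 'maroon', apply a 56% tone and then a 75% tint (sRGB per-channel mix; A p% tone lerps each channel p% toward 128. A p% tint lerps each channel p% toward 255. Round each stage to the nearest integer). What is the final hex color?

CSS maroon is rgb(128, 0, 0).
A 56% tone moves each channel 56% toward 128:
  R: 128 + 0.56×(128−128) = 128 + 0 = 128 → 128
  G: 0 + 71.68 = 71.68 → 72
  B: 0 + 71.68 = 71.68 → 72
After the tone: rgb(128, 72, 72) = #804848.
Lerp each channel 75% toward 255:
  R: 128 + 0.75×(255−128) = 128 + 95.25 = 223.25 → 223
  G: 72 + 137.25 = 209.25 → 209
  B: 72 + 137.25 = 209.25 → 209
rgb(223, 209, 209) = #DFD1D1.

#DFD1D1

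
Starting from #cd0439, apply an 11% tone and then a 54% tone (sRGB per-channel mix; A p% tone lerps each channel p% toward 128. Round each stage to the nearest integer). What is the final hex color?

#a04d63

#cd0439 is rgb(205, 4, 57).
Per channel, c → c + 0.11(128 − c):
  R: 205 + 0.11×(128−205) = 205 − 8.47 = 196.53 → 197
  G: 4 + 13.64 = 17.64 → 18
  B: 57 + 7.81 = 64.81 → 65
After the tone: rgb(197, 18, 65) = #c51241.
Lerp each channel 54% toward 128:
  R: 197 − 37.26 = 159.74 → 160
  G: 18 + 0.54×(128−18) = 18 + 59.4 = 77.4 → 77
  B: 65 + 0.54×(128−65) = 65 + 34.02 = 99.02 → 99
rgb(160, 77, 99) = #a04d63.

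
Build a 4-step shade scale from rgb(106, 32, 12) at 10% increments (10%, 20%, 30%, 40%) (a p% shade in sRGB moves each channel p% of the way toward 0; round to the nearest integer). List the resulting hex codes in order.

#5f1d0b, #551a0a, #4a1608, #401307

10%: (106 − 10.6 = 95.4→95, 32 − 3.2 = 28.8→29, 12 − 1.2 = 10.8→11) → #5f1d0b
20%: (106 − 21.2 = 84.8→85, 32 − 6.4 = 25.6→26, 12 − 2.4 = 9.6→10) → #551a0a
30%: (106 − 31.8 = 74.2→74, 32 − 9.6 = 22.4→22, 12 − 3.6 = 8.4→8) → #4a1608
40%: (106 − 42.4 = 63.6→64, 32 − 12.8 = 19.2→19, 12 − 4.8 = 7.2→7) → #401307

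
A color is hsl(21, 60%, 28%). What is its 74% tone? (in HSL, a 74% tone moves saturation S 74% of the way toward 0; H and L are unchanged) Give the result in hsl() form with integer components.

S moves 74% from 60 toward 0: 60 − 44.4 = 15.6 → 16.
H and L are unchanged.

hsl(21, 16%, 28%)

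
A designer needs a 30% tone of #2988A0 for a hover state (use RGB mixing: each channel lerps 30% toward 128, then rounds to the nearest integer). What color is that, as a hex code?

#2988A0 is rgb(41, 136, 160).
Per channel, c → c + 0.3(128 − c):
  R: 41 + 0.3×(128−41) = 41 + 26.1 = 67.1 → 67
  G: 136 + 0.3×(128−136) = 136 − 2.4 = 133.6 → 134
  B: 160 − 9.6 = 150.4 → 150
rgb(67, 134, 150) = #438696.

#438696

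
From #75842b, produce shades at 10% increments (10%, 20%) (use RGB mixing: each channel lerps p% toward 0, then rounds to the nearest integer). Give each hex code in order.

#697727, #5e6a22

#75842b is rgb(117, 132, 43).
10%: (117 − 11.7 = 105.3→105, 132 − 13.2 = 118.8→119, 43 − 4.3 = 38.7→39) → #697727
20%: (117 − 23.4 = 93.6→94, 132 − 26.4 = 105.6→106, 43 − 8.6 = 34.4→34) → #5e6a22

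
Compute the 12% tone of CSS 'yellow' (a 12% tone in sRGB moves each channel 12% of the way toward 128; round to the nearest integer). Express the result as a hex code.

CSS yellow is rgb(255, 255, 0).
Lerp each channel 12% toward 128:
  R: 255 + 0.12×(128−255) = 255 − 15.24 = 239.76 → 240
  G: 255 − 15.24 = 239.76 → 240
  B: 0 + 0.12×(128−0) = 0 + 15.36 = 15.36 → 15
rgb(240, 240, 15) = #f0f00f.

#f0f00f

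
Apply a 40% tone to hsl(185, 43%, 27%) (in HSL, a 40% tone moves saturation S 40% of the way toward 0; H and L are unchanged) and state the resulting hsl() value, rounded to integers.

S moves 40% from 43 toward 0: 43 − 17.2 = 25.8 → 26.
H and L are unchanged.

hsl(185, 26%, 27%)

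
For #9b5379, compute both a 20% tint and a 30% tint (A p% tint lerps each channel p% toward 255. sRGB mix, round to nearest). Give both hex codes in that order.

#af7594, #b987a1

#9b5379 is rgb(155, 83, 121).
20% tint:
  R: 155 + 0.2×(255−155) = 155 + 20 = 175 → 175
  G: 83 + 0.2×(255−83) = 83 + 34.4 = 117.4 → 117
  B: 121 + 26.8 = 147.8 → 148
  → #af7594
30% tint:
  R: 155 + 30 = 185 → 185
  G: 83 + 0.3×(255−83) = 83 + 51.6 = 134.6 → 135
  B: 121 + 0.3×(255−121) = 121 + 40.2 = 161.2 → 161
  → #b987a1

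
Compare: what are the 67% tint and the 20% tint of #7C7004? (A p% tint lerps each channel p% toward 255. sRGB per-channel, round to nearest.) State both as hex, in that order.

#D4D0AC, #968D36

#7C7004 is rgb(124, 112, 4).
67% tint:
  R: 124 + 0.67×(255−124) = 124 + 87.77 = 211.77 → 212
  G: 112 + 0.67×(255−112) = 112 + 95.81 = 207.81 → 208
  B: 4 + 0.67×(255−4) = 4 + 168.17 = 172.17 → 172
  → #D4D0AC
20% tint:
  R: 124 + 0.2×(255−124) = 124 + 26.2 = 150.2 → 150
  G: 112 + 28.6 = 140.6 → 141
  B: 4 + 0.2×(255−4) = 4 + 50.2 = 54.2 → 54
  → #968D36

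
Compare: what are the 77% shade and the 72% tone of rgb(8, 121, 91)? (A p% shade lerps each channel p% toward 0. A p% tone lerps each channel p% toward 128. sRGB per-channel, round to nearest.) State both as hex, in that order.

77% shade:
  R: 8 + 0.77×(0−8) = 8 − 6.16 = 1.84 → 2
  G: 121 + 0.77×(0−121) = 121 − 93.17 = 27.83 → 28
  B: 91 − 70.07 = 20.93 → 21
  → #021C15
72% tone:
  R: 8 + 0.72×(128−8) = 8 + 86.4 = 94.4 → 94
  G: 121 + 0.72×(128−121) = 121 + 5.04 = 126.04 → 126
  B: 91 + 0.72×(128−91) = 91 + 26.64 = 117.64 → 118
  → #5E7E76

#021C15, #5E7E76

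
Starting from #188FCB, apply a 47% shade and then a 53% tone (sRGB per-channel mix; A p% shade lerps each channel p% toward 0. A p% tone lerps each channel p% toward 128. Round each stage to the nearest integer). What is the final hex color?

#188FCB is rgb(24, 143, 203).
A 47% shade moves each channel 47% toward 0:
  R: 24 + 0.47×(0−24) = 24 − 11.28 = 12.72 → 13
  G: 143 + 0.47×(0−143) = 143 − 67.21 = 75.79 → 76
  B: 203 + 0.47×(0−203) = 203 − 95.41 = 107.59 → 108
After the shade: rgb(13, 76, 108) = #0D4C6C.
Lerp each channel 53% toward 128:
  R: 13 + 0.53×(128−13) = 13 + 60.95 = 73.95 → 74
  G: 76 + 0.53×(128−76) = 76 + 27.56 = 103.56 → 104
  B: 108 + 0.53×(128−108) = 108 + 10.6 = 118.6 → 119
rgb(74, 104, 119) = #4A6877.

#4A6877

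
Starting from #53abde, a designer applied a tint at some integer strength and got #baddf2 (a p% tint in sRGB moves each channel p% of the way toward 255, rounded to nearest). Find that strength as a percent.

60%

#53abde is rgb(83, 171, 222); #baddf2 is rgb(186, 221, 242).
On the R channel (widest range): 186 ≈ 83 + (p/100)(255 − 83), so p ≈ 100×(186 − 83)/(255 − 83) = 10300/172 = 59.88.
p = 60 reproduces all three channels after rounding.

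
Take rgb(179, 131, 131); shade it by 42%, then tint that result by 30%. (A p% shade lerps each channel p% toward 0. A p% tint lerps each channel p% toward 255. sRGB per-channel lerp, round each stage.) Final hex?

#958282

Lerp each channel 42% toward 0:
  R: 179 + 0.42×(0−179) = 179 − 75.18 = 103.82 → 104
  G: 131 − 55.02 = 75.98 → 76
  B: 131 − 55.02 = 75.98 → 76
After the shade: rgb(104, 76, 76) = #684C4C.
Per channel, c → c + 0.3(255 − c):
  R: 104 + 0.3×(255−104) = 104 + 45.3 = 149.3 → 149
  G: 76 + 53.7 = 129.7 → 130
  B: 76 + 0.3×(255−76) = 76 + 53.7 = 129.7 → 130
rgb(149, 130, 130) = #958282.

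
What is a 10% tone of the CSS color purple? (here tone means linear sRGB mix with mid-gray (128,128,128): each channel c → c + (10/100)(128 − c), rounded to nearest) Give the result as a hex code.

#800d80

CSS purple is rgb(128, 0, 128).
A 10% tone moves each channel 10% toward 128:
  R: 128 + 0.1×(128−128) = 128 + 0 = 128 → 128
  G: 0 + 0.1×(128−0) = 0 + 12.8 = 12.8 → 13
  B: 128 + 0.1×(128−128) = 128 + 0 = 128 → 128
rgb(128, 13, 128) = #800d80.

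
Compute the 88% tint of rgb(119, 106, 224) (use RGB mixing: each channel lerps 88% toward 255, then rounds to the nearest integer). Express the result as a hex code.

#efedfb

An 88% tint moves each channel 88% toward 255:
  R: 119 + 0.88×(255−119) = 119 + 119.68 = 238.68 → 239
  G: 106 + 131.12 = 237.12 → 237
  B: 224 + 0.88×(255−224) = 224 + 27.28 = 251.28 → 251
rgb(239, 237, 251) = #efedfb.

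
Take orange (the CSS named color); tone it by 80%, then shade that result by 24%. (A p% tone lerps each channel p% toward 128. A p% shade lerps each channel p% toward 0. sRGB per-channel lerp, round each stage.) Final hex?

CSS orange is rgb(255, 165, 0).
Lerp each channel 80% toward 128:
  R: 255 + 0.8×(128−255) = 255 − 101.6 = 153.4 → 153
  G: 165 + 0.8×(128−165) = 165 − 29.6 = 135.4 → 135
  B: 0 + 0.8×(128−0) = 0 + 102.4 = 102.4 → 102
After the tone: rgb(153, 135, 102) = #998766.
Lerp each channel 24% toward 0:
  R: 153 − 36.72 = 116.28 → 116
  G: 135 + 0.24×(0−135) = 135 − 32.4 = 102.6 → 103
  B: 102 − 24.48 = 77.52 → 78
rgb(116, 103, 78) = #74674E.

#74674E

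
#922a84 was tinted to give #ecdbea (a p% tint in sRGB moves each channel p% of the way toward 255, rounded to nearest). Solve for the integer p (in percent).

#922a84 is rgb(146, 42, 132); #ecdbea is rgb(236, 219, 234).
On the G channel (widest range): 219 ≈ 42 + (p/100)(255 − 42), so p ≈ 100×(219 − 42)/(255 − 42) = 17700/213 = 83.10.
p = 83 reproduces all three channels after rounding.

83%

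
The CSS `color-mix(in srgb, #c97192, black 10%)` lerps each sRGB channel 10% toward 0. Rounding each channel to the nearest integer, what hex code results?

#c97192 is rgb(201, 113, 146).
Lerp each channel 10% toward 0:
  R: 201 − 20.1 = 180.9 → 181
  G: 113 − 11.3 = 101.7 → 102
  B: 146 + 0.1×(0−146) = 146 − 14.6 = 131.4 → 131
rgb(181, 102, 131) = #b56683.

#b56683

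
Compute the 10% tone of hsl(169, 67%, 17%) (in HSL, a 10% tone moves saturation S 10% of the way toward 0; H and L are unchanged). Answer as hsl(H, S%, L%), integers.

hsl(169, 60%, 17%)

S moves 10% from 67 toward 0: 67 − 6.7 = 60.3 → 60.
H and L are unchanged.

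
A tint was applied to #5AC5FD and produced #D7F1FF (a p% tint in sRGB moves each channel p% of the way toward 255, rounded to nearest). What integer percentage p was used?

76%

#5AC5FD is rgb(90, 197, 253); #D7F1FF is rgb(215, 241, 255).
On the R channel (widest range): 215 ≈ 90 + (p/100)(255 − 90), so p ≈ 100×(215 − 90)/(255 − 90) = 12500/165 = 75.76.
p = 76 reproduces all three channels after rounding.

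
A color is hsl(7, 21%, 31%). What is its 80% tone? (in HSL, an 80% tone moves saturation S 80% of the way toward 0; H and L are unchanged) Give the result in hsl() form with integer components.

hsl(7, 4%, 31%)

S moves 80% from 21 toward 0: 21 − 16.8 = 4.2 → 4.
H and L are unchanged.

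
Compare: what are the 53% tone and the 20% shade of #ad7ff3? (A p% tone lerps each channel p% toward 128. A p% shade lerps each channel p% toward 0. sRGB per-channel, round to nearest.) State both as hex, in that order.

#ad7ff3 is rgb(173, 127, 243).
53% tone:
  R: 173 − 23.85 = 149.15 → 149
  G: 127 + 0.53×(128−127) = 127 + 0.53 = 127.53 → 128
  B: 243 − 60.95 = 182.05 → 182
  → #9580b6
20% shade:
  R: 173 + 0.2×(0−173) = 173 − 34.6 = 138.4 → 138
  G: 127 + 0.2×(0−127) = 127 − 25.4 = 101.6 → 102
  B: 243 − 48.6 = 194.4 → 194
  → #8a66c2

#9580b6, #8a66c2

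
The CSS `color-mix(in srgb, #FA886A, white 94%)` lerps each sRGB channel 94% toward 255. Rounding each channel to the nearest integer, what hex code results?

#FA886A is rgb(250, 136, 106).
Lerp each channel 94% toward 255:
  R: 250 + 0.94×(255−250) = 250 + 4.7 = 254.7 → 255
  G: 136 + 0.94×(255−136) = 136 + 111.86 = 247.86 → 248
  B: 106 + 0.94×(255−106) = 106 + 140.06 = 246.06 → 246
rgb(255, 248, 246) = #FFF8F6.

#FFF8F6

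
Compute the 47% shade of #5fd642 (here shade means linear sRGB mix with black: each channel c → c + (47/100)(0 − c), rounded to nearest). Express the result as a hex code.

#327123

#5fd642 is rgb(95, 214, 66).
A 47% shade moves each channel 47% toward 0:
  R: 95 + 0.47×(0−95) = 95 − 44.65 = 50.35 → 50
  G: 214 − 100.58 = 113.42 → 113
  B: 66 − 31.02 = 34.98 → 35
rgb(50, 113, 35) = #327123.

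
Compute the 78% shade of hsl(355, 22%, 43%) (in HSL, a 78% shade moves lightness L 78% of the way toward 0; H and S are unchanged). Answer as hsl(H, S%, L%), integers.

L moves 78% from 43 toward 0: 43 − 33.54 = 9.46 → 9.
H and S are unchanged.

hsl(355, 22%, 9%)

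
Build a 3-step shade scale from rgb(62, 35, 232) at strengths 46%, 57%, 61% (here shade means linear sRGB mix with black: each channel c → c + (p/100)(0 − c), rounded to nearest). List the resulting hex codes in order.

46%: (62 − 28.52 = 33.48→33, 35 − 16.1 = 18.9→19, 232 − 106.72 = 125.28→125) → #21137d
57%: (62 − 35.34 = 26.66→27, 35 − 19.95 = 15.05→15, 232 − 132.24 = 99.76→100) → #1b0f64
61%: (62 − 37.82 = 24.18→24, 35 − 21.35 = 13.65→14, 232 − 141.52 = 90.48→90) → #180e5a

#21137d, #1b0f64, #180e5a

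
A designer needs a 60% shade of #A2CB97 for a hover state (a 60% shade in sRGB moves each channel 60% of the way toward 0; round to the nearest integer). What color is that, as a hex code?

#41513C

#A2CB97 is rgb(162, 203, 151).
Lerp each channel 60% toward 0:
  R: 162 + 0.6×(0−162) = 162 − 97.2 = 64.8 → 65
  G: 203 − 121.8 = 81.2 → 81
  B: 151 − 90.6 = 60.4 → 60
rgb(65, 81, 60) = #41513C.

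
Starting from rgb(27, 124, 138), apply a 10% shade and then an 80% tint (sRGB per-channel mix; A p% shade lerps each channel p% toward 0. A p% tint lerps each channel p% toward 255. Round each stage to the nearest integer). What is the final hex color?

A 10% shade moves each channel 10% toward 0:
  R: 27 − 2.7 = 24.3 → 24
  G: 124 + 0.1×(0−124) = 124 − 12.4 = 111.6 → 112
  B: 138 + 0.1×(0−138) = 138 − 13.8 = 124.2 → 124
After the shade: rgb(24, 112, 124) = #18707C.
Lerp each channel 80% toward 255:
  R: 24 + 0.8×(255−24) = 24 + 184.8 = 208.8 → 209
  G: 112 + 114.4 = 226.4 → 226
  B: 124 + 0.8×(255−124) = 124 + 104.8 = 228.8 → 229
rgb(209, 226, 229) = #D1E2E5.

#D1E2E5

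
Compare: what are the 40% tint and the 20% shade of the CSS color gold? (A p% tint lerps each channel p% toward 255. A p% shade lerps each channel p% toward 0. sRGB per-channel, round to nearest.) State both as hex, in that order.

#FFE766, #CCAC00

CSS gold is rgb(255, 215, 0).
40% tint:
  R: 255 + 0.4×(255−255) = 255 + 0 = 255 → 255
  G: 215 + 16 = 231 → 231
  B: 0 + 0.4×(255−0) = 0 + 102 = 102 → 102
  → #FFE766
20% shade:
  R: 255 + 0.2×(0−255) = 255 − 51 = 204 → 204
  G: 215 + 0.2×(0−215) = 215 − 43 = 172 → 172
  B: 0 + 0 = 0 → 0
  → #CCAC00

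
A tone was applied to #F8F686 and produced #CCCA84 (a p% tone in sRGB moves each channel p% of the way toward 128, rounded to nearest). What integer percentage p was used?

#F8F686 is rgb(248, 246, 134); #CCCA84 is rgb(204, 202, 132).
On the R channel (widest range): 204 ≈ 248 + (p/100)(128 − 248), so p ≈ 100×(204 − 248)/(128 − 248) = -4400/-120 = 36.67.
p = 37 reproduces all three channels after rounding.

37%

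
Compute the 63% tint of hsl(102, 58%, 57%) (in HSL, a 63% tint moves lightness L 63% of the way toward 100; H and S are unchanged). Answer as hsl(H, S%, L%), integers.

L moves 63% from 57 toward 100: 57 + 27.09 = 84.09 → 84.
H and S are unchanged.

hsl(102, 58%, 84%)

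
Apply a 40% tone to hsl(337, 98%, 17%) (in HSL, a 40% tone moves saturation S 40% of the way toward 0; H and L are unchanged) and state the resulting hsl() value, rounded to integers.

S moves 40% from 98 toward 0: 98 − 39.2 = 58.8 → 59.
H and L are unchanged.

hsl(337, 59%, 17%)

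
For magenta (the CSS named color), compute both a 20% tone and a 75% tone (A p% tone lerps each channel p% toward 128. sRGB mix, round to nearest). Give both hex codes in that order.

CSS magenta is rgb(255, 0, 255).
20% tone:
  R: 255 + 0.2×(128−255) = 255 − 25.4 = 229.6 → 230
  G: 0 + 25.6 = 25.6 → 26
  B: 255 − 25.4 = 229.6 → 230
  → #E61AE6
75% tone:
  R: 255 − 95.25 = 159.75 → 160
  G: 0 + 0.75×(128−0) = 0 + 96 = 96 → 96
  B: 255 + 0.75×(128−255) = 255 − 95.25 = 159.75 → 160
  → #A060A0

#E61AE6, #A060A0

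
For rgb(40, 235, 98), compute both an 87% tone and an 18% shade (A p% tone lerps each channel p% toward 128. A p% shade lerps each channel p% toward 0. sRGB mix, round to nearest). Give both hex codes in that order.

#758E7C, #21C150

87% tone:
  R: 40 + 0.87×(128−40) = 40 + 76.56 = 116.56 → 117
  G: 235 + 0.87×(128−235) = 235 − 93.09 = 141.91 → 142
  B: 98 + 0.87×(128−98) = 98 + 26.1 = 124.1 → 124
  → #758E7C
18% shade:
  R: 40 + 0.18×(0−40) = 40 − 7.2 = 32.8 → 33
  G: 235 − 42.3 = 192.7 → 193
  B: 98 − 17.64 = 80.36 → 80
  → #21C150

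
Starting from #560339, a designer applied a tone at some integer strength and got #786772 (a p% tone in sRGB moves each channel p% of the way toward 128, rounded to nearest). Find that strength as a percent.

80%

#560339 is rgb(86, 3, 57); #786772 is rgb(120, 103, 114).
On the G channel (widest range): 103 ≈ 3 + (p/100)(128 − 3), so p ≈ 100×(103 − 3)/(128 − 3) = 10000/125 = 80.00.
p = 80 reproduces all three channels after rounding.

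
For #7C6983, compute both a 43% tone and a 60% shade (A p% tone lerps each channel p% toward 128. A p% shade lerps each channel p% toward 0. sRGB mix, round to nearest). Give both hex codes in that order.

#7C6983 is rgb(124, 105, 131).
43% tone:
  R: 124 + 0.43×(128−124) = 124 + 1.72 = 125.72 → 126
  G: 105 + 0.43×(128−105) = 105 + 9.89 = 114.89 → 115
  B: 131 − 1.29 = 129.71 → 130
  → #7E7382
60% shade:
  R: 124 + 0.6×(0−124) = 124 − 74.4 = 49.6 → 50
  G: 105 − 63 = 42 → 42
  B: 131 − 78.6 = 52.4 → 52
  → #322A34

#7E7382, #322A34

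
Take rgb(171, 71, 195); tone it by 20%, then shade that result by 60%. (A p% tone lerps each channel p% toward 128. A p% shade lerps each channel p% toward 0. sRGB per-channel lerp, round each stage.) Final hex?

Lerp each channel 20% toward 128:
  R: 171 − 8.6 = 162.4 → 162
  G: 71 + 11.4 = 82.4 → 82
  B: 195 − 13.4 = 181.6 → 182
After the tone: rgb(162, 82, 182) = #A252B6.
Lerp each channel 60% toward 0:
  R: 162 + 0.6×(0−162) = 162 − 97.2 = 64.8 → 65
  G: 82 − 49.2 = 32.8 → 33
  B: 182 − 109.2 = 72.8 → 73
rgb(65, 33, 73) = #412149.

#412149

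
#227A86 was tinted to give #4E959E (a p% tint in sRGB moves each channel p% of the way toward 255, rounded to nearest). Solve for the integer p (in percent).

#227A86 is rgb(34, 122, 134); #4E959E is rgb(78, 149, 158).
On the R channel (widest range): 78 ≈ 34 + (p/100)(255 − 34), so p ≈ 100×(78 − 34)/(255 − 34) = 4400/221 = 19.91.
p = 20 reproduces all three channels after rounding.

20%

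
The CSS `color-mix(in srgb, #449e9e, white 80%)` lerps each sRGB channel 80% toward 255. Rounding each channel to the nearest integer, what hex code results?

#449e9e is rgb(68, 158, 158).
Lerp each channel 80% toward 255:
  R: 68 + 0.8×(255−68) = 68 + 149.6 = 217.6 → 218
  G: 158 + 0.8×(255−158) = 158 + 77.6 = 235.6 → 236
  B: 158 + 77.6 = 235.6 → 236
rgb(218, 236, 236) = #daecec.

#daecec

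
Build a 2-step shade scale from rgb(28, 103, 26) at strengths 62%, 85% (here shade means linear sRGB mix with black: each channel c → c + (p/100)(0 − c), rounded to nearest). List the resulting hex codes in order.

62%: (28 − 17.36 = 10.64→11, 103 − 63.86 = 39.14→39, 26 − 16.12 = 9.88→10) → #0B270A
85%: (28 − 23.8 = 4.2→4, 103 − 87.55 = 15.45→15, 26 − 22.1 = 3.9→4) → #040F04

#0B270A, #040F04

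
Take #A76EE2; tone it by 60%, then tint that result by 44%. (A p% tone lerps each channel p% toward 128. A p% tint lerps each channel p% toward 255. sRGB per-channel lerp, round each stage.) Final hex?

#A76EE2 is rgb(167, 110, 226).
Per channel, c → c + 0.6(128 − c):
  R: 167 − 23.4 = 143.6 → 144
  G: 110 + 0.6×(128−110) = 110 + 10.8 = 120.8 → 121
  B: 226 + 0.6×(128−226) = 226 − 58.8 = 167.2 → 167
After the tone: rgb(144, 121, 167) = #9079A7.
Lerp each channel 44% toward 255:
  R: 144 + 48.84 = 192.84 → 193
  G: 121 + 0.44×(255−121) = 121 + 58.96 = 179.96 → 180
  B: 167 + 0.44×(255−167) = 167 + 38.72 = 205.72 → 206
rgb(193, 180, 206) = #C1B4CE.

#C1B4CE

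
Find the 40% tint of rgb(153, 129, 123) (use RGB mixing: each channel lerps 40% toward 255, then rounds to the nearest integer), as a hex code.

#C2B3B0

A 40% tint moves each channel 40% toward 255:
  R: 153 + 0.4×(255−153) = 153 + 40.8 = 193.8 → 194
  G: 129 + 0.4×(255−129) = 129 + 50.4 = 179.4 → 179
  B: 123 + 52.8 = 175.8 → 176
rgb(194, 179, 176) = #C2B3B0.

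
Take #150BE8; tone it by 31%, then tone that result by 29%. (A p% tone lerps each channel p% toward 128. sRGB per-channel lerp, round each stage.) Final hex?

#150BE8 is rgb(21, 11, 232).
Per channel, c → c + 0.31(128 − c):
  R: 21 + 33.17 = 54.17 → 54
  G: 11 + 36.27 = 47.27 → 47
  B: 232 + 0.31×(128−232) = 232 − 32.24 = 199.76 → 200
After the tone: rgb(54, 47, 200) = #362FC8.
Per channel, c → c + 0.29(128 − c):
  R: 54 + 0.29×(128−54) = 54 + 21.46 = 75.46 → 75
  G: 47 + 0.29×(128−47) = 47 + 23.49 = 70.49 → 70
  B: 200 + 0.29×(128−200) = 200 − 20.88 = 179.12 → 179
rgb(75, 70, 179) = #4B46B3.

#4B46B3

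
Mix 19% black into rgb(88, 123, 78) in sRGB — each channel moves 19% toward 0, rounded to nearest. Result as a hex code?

A 19% shade moves each channel 19% toward 0:
  R: 88 − 16.72 = 71.28 → 71
  G: 123 + 0.19×(0−123) = 123 − 23.37 = 99.63 → 100
  B: 78 − 14.82 = 63.18 → 63
rgb(71, 100, 63) = #47643f.

#47643f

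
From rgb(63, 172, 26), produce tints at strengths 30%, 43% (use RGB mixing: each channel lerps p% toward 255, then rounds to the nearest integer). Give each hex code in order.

#79c55f, #92d07c

30%: (63 + 57.6 = 120.6→121, 172 + 24.9 = 196.9→197, 26 + 68.7 = 94.7→95) → #79c55f
43%: (63 + 82.56 = 145.56→146, 172 + 35.69 = 207.69→208, 26 + 98.47 = 124.47→124) → #92d07c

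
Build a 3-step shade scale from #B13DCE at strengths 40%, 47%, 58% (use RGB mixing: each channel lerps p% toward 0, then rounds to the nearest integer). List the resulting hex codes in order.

#B13DCE is rgb(177, 61, 206).
40%: (177 − 70.8 = 106.2→106, 61 − 24.4 = 36.6→37, 206 − 82.4 = 123.6→124) → #6A257C
47%: (177 − 83.19 = 93.81→94, 61 − 28.67 = 32.33→32, 206 − 96.82 = 109.18→109) → #5E206D
58%: (177 − 102.66 = 74.34→74, 61 − 35.38 = 25.62→26, 206 − 119.48 = 86.52→87) → #4A1A57

#6A257C, #5E206D, #4A1A57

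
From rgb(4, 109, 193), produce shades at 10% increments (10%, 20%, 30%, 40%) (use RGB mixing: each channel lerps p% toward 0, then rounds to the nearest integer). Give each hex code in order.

#0462AE, #03579A, #034C87, #024174

10%: (4→4, 109 − 10.9 = 98.1→98, 193 − 19.3 = 173.7→174) → #0462AE
20%: (4 − 0.8 = 3.2→3, 109 − 21.8 = 87.2→87, 193 − 38.6 = 154.4→154) → #03579A
30%: (4 − 1.2 = 2.8→3, 109 − 32.7 = 76.3→76, 193 − 57.9 = 135.1→135) → #034C87
40%: (4 − 1.6 = 2.4→2, 109 − 43.6 = 65.4→65, 193 − 77.2 = 115.8→116) → #024174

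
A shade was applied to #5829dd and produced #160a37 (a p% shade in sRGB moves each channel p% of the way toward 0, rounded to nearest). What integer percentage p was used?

#5829dd is rgb(88, 41, 221); #160a37 is rgb(22, 10, 55).
On the B channel (widest range): 55 ≈ 221 + (p/100)(0 − 221), so p ≈ 100×(55 − 221)/(0 − 221) = -16600/-221 = 75.11.
p = 75 reproduces all three channels after rounding.

75%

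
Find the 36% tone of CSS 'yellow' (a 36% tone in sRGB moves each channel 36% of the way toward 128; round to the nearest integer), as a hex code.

#D1D12E

CSS yellow is rgb(255, 255, 0).
A 36% tone moves each channel 36% toward 128:
  R: 255 + 0.36×(128−255) = 255 − 45.72 = 209.28 → 209
  G: 255 − 45.72 = 209.28 → 209
  B: 0 + 0.36×(128−0) = 0 + 46.08 = 46.08 → 46
rgb(209, 209, 46) = #D1D12E.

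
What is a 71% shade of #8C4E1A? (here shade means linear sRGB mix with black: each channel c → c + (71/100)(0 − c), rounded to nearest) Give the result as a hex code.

#8C4E1A is rgb(140, 78, 26).
Lerp each channel 71% toward 0:
  R: 140 + 0.71×(0−140) = 140 − 99.4 = 40.6 → 41
  G: 78 + 0.71×(0−78) = 78 − 55.38 = 22.62 → 23
  B: 26 + 0.71×(0−26) = 26 − 18.46 = 7.54 → 8
rgb(41, 23, 8) = #291708.

#291708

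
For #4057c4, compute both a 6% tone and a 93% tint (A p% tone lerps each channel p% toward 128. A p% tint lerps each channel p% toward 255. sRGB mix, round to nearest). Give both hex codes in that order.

#4057c4 is rgb(64, 87, 196).
6% tone:
  R: 64 + 3.84 = 67.84 → 68
  G: 87 + 0.06×(128−87) = 87 + 2.46 = 89.46 → 89
  B: 196 + 0.06×(128−196) = 196 − 4.08 = 191.92 → 192
  → #4459c0
93% tint:
  R: 64 + 177.63 = 241.63 → 242
  G: 87 + 0.93×(255−87) = 87 + 156.24 = 243.24 → 243
  B: 196 + 0.93×(255−196) = 196 + 54.87 = 250.87 → 251
  → #f2f3fb

#4459c0, #f2f3fb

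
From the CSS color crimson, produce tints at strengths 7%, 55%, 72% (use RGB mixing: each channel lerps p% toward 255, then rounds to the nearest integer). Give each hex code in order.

CSS crimson is rgb(220, 20, 60).
7%: (220 + 2.45 = 222.45→222, 20 + 16.45 = 36.45→36, 60 + 13.65 = 73.65→74) → #DE244A
55%: (220 + 19.25 = 239.25→239, 20 + 129.25 = 149.25→149, 60 + 107.25 = 167.25→167) → #EF95A7
72%: (220 + 25.2 = 245.2→245, 20 + 169.2 = 189.2→189, 60 + 140.4 = 200.4→200) → #F5BDC8

#DE244A, #EF95A7, #F5BDC8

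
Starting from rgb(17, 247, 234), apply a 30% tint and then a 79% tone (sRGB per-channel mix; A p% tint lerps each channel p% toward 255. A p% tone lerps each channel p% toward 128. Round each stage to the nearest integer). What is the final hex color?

#789998

Per channel, c → c + 0.3(255 − c):
  R: 17 + 0.3×(255−17) = 17 + 71.4 = 88.4 → 88
  G: 247 + 2.4 = 249.4 → 249
  B: 234 + 0.3×(255−234) = 234 + 6.3 = 240.3 → 240
After the tint: rgb(88, 249, 240) = #58f9f0.
A 79% tone moves each channel 79% toward 128:
  R: 88 + 0.79×(128−88) = 88 + 31.6 = 119.6 → 120
  G: 249 + 0.79×(128−249) = 249 − 95.59 = 153.41 → 153
  B: 240 + 0.79×(128−240) = 240 − 88.48 = 151.52 → 152
rgb(120, 153, 152) = #789998.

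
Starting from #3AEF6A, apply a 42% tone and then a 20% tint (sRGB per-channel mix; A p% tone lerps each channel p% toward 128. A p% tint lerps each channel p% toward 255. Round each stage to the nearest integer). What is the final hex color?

#3AEF6A is rgb(58, 239, 106).
A 42% tone moves each channel 42% toward 128:
  R: 58 + 29.4 = 87.4 → 87
  G: 239 + 0.42×(128−239) = 239 − 46.62 = 192.38 → 192
  B: 106 + 9.24 = 115.24 → 115
After the tone: rgb(87, 192, 115) = #57C073.
A 20% tint moves each channel 20% toward 255:
  R: 87 + 0.2×(255−87) = 87 + 33.6 = 120.6 → 121
  G: 192 + 0.2×(255−192) = 192 + 12.6 = 204.6 → 205
  B: 115 + 0.2×(255−115) = 115 + 28 = 143 → 143
rgb(121, 205, 143) = #79CD8F.

#79CD8F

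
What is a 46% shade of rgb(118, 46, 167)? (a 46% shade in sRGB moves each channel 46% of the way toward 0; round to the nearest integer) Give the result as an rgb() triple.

Per channel, c → c + 0.46(0 − c):
  R: 118 + 0.46×(0−118) = 118 − 54.28 = 63.72 → 64
  G: 46 − 21.16 = 24.84 → 25
  B: 167 − 76.82 = 90.18 → 90

rgb(64, 25, 90)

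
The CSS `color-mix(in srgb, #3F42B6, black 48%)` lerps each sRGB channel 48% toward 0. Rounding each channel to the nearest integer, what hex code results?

#3F42B6 is rgb(63, 66, 182).
A 48% shade moves each channel 48% toward 0:
  R: 63 + 0.48×(0−63) = 63 − 30.24 = 32.76 → 33
  G: 66 + 0.48×(0−66) = 66 − 31.68 = 34.32 → 34
  B: 182 + 0.48×(0−182) = 182 − 87.36 = 94.64 → 95
rgb(33, 34, 95) = #21225F.

#21225F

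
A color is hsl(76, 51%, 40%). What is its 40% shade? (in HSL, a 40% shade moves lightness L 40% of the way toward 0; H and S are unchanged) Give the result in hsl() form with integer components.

L moves 40% from 40 toward 0: 40 − 16 = 24 → 24.
H and S are unchanged.

hsl(76, 51%, 24%)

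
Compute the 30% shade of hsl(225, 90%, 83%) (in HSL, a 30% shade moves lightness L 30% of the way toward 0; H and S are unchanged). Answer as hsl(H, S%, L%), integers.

hsl(225, 90%, 58%)

L moves 30% from 83 toward 0: 83 − 24.9 = 58.1 → 58.
H and S are unchanged.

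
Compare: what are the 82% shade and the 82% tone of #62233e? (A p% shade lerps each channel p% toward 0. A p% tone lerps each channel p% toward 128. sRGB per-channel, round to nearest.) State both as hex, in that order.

#12060b, #7b6f74

#62233e is rgb(98, 35, 62).
82% shade:
  R: 98 − 80.36 = 17.64 → 18
  G: 35 − 28.7 = 6.3 → 6
  B: 62 + 0.82×(0−62) = 62 − 50.84 = 11.16 → 11
  → #12060b
82% tone:
  R: 98 + 0.82×(128−98) = 98 + 24.6 = 122.6 → 123
  G: 35 + 76.26 = 111.26 → 111
  B: 62 + 54.12 = 116.12 → 116
  → #7b6f74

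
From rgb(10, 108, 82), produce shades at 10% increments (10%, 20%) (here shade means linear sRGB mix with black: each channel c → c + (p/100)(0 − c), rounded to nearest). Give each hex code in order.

#09614A, #085642

10%: (10 − 1 = 9→9, 108 − 10.8 = 97.2→97, 82 − 8.2 = 73.8→74) → #09614A
20%: (10 − 2 = 8→8, 108 − 21.6 = 86.4→86, 82 − 16.4 = 65.6→66) → #085642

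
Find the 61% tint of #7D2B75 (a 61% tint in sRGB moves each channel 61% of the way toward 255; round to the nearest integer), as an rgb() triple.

#7D2B75 is rgb(125, 43, 117).
Per channel, c → c + 0.61(255 − c):
  R: 125 + 0.61×(255−125) = 125 + 79.3 = 204.3 → 204
  G: 43 + 129.32 = 172.32 → 172
  B: 117 + 84.18 = 201.18 → 201

rgb(204, 172, 201)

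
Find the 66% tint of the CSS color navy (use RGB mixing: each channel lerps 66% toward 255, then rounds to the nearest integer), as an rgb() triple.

CSS navy is rgb(0, 0, 128).
Per channel, c → c + 0.66(255 − c):
  R: 0 + 0.66×(255−0) = 0 + 168.3 = 168.3 → 168
  G: 0 + 168.3 = 168.3 → 168
  B: 128 + 0.66×(255−128) = 128 + 83.82 = 211.82 → 212

rgb(168, 168, 212)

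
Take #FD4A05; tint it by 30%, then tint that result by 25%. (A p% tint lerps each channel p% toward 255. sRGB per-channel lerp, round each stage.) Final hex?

#FEA07C

#FD4A05 is rgb(253, 74, 5).
Lerp each channel 30% toward 255:
  R: 253 + 0.3×(255−253) = 253 + 0.6 = 253.6 → 254
  G: 74 + 54.3 = 128.3 → 128
  B: 5 + 75 = 80 → 80
After the tint: rgb(254, 128, 80) = #FE8050.
Per channel, c → c + 0.25(255 − c):
  R: 254 + 0.25×(255−254) = 254 + 0.25 = 254.25 → 254
  G: 128 + 0.25×(255−128) = 128 + 31.75 = 159.75 → 160
  B: 80 + 43.75 = 123.75 → 124
rgb(254, 160, 124) = #FEA07C.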